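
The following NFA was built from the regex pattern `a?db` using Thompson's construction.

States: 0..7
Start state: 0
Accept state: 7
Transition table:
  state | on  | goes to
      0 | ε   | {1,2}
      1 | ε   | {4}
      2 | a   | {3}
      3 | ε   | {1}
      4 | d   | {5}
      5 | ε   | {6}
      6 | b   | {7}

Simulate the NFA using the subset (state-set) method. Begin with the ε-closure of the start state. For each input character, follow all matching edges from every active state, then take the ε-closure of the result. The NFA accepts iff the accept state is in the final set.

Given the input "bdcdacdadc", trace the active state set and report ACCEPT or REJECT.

S₀ = ε-closure({0}) = {0,1,2,4}
'b' @ 1: {}  — dead — no transitions
rest 'dcdacdadc' ignored (set empty)
final: {}; accept 7 not in set

Answer: REJECT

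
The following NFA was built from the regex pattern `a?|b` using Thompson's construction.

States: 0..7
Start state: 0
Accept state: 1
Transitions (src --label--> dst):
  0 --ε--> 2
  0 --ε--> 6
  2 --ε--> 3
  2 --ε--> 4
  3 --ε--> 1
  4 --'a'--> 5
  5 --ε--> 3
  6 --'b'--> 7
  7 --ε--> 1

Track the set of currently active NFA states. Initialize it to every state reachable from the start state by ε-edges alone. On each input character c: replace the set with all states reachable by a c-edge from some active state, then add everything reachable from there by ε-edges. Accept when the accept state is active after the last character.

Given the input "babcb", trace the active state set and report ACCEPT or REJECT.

Answer: REJECT

Trace:
start: ε-closure({0}) = {0,1,2,3,4,6}
'b' @ 1: {1,7}  ✓accept
'a' @ 2: {}  — state set empty
rest 'bcb' ignored (set empty)
end set {} — state 1 not in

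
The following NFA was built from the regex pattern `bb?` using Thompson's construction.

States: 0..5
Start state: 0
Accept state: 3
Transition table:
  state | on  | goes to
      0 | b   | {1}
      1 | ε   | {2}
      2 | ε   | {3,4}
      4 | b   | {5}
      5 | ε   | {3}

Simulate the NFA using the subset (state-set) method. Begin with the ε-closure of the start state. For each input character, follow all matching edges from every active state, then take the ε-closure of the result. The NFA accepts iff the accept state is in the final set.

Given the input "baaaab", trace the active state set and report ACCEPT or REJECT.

S₀ = ε-closure({0}) = {0}
'b' @ 1: {1,2,3,4}  ✓accept
'a' @ 2: {}  — state set empty
rest 'aaab' ignored (set empty)
end set {} — state 3 not in

Answer: REJECT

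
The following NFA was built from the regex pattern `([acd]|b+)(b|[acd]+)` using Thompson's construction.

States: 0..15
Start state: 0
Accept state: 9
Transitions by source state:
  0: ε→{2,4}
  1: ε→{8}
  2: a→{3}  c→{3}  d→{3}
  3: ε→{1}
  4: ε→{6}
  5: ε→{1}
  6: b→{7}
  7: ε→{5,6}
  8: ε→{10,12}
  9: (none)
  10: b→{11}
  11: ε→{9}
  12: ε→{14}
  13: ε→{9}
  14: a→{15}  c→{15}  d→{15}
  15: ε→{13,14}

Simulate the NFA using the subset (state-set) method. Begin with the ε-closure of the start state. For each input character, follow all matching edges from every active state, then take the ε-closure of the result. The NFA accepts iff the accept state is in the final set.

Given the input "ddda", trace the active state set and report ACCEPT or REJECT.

S₀ = ε-closure({0}) = {0,2,4,6}
'd' @ 1: {1,3,8,10,12,14}
'd' @ 2: {9,13,14,15}  [accepting]
'd' @ 3: {9,13,14,15}  [accepting]
'a' @ 4: {9,13,14,15}  [accepting]
after full input: {9,13,14,15}  (accept=9 in)

Answer: ACCEPT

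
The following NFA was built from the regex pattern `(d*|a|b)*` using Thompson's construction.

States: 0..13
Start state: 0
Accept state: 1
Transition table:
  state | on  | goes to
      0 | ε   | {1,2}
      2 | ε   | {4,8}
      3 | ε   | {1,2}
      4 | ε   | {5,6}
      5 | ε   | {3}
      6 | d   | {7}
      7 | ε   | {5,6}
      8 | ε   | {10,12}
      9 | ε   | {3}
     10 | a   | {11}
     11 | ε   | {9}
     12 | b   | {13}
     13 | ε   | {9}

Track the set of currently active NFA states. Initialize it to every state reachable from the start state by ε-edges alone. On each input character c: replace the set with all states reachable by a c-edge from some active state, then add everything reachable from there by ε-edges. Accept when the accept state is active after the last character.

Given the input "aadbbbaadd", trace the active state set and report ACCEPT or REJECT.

S₀ = ε-closure({0}) = {0,1,2,3,4,5,6,8,10,12}
'a' @ 1: {1,2,3,4,5,6,8,9,10,11,12}  (accept∈set)
'a' @ 2: {1,2,3,4,5,6,8,9,10,11,12}  (accept∈set)
'd' @ 3: {1,2,3,4,5,6,7,8,10,12}  (accept∈set)
'b' @ 4: {1,2,3,4,5,6,8,9,10,12,13}  (accept∈set)
'b' @ 5: {1,2,3,4,5,6,8,9,10,12,13}  (accept∈set)
'b' @ 6: {1,2,3,4,5,6,8,9,10,12,13}  (accept∈set)
'a' @ 7: {1,2,3,4,5,6,8,9,10,11,12}  (accept∈set)
'a' @ 8: {1,2,3,4,5,6,8,9,10,11,12}  (accept∈set)
'd' @ 9: {1,2,3,4,5,6,7,8,10,12}  (accept∈set)
'd' @ 10: {1,2,3,4,5,6,7,8,10,12}  (accept∈set)
final: {1,2,3,4,5,6,7,8,10,12}; accept 1 in set

Answer: ACCEPT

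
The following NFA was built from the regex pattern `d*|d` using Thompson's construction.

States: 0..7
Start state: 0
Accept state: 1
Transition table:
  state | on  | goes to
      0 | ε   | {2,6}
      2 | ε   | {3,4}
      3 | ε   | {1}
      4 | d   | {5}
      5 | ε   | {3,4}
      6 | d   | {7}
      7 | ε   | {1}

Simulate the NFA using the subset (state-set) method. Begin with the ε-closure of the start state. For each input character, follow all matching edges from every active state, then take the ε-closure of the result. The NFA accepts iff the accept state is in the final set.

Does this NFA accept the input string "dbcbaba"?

initial (ε-close {0}): {0,1,2,3,4,6}
'd' @ 1: {1,3,4,5,7}  [accepting]
'b' @ 2: {}  — no active states
rest 'cbaba' ignored (set empty)
final: {}; accept 1 not in set

Answer: REJECT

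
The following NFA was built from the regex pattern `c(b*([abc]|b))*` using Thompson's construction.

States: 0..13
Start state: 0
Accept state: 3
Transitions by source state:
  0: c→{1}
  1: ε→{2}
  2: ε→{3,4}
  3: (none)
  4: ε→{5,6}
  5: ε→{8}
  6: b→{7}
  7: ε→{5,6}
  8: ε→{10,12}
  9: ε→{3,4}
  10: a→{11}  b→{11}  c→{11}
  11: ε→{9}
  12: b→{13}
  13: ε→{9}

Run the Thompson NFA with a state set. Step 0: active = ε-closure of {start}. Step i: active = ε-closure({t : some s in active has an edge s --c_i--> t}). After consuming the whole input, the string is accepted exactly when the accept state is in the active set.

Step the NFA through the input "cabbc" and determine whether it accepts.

S₀ = ε-closure({0}) = {0}
'c' @ 1: {1,2,3,4,5,6,8,10,12}  (accept∈set)
'a' @ 2: {3,4,5,6,8,9,10,11,12}  (accept∈set)
'b' @ 3: {3,4,5,6,7,8,9,10,11,12,13}  (accept∈set)
'b' @ 4: {3,4,5,6,7,8,9,10,11,12,13}  (accept∈set)
'c' @ 5: {3,4,5,6,8,9,10,11,12}  (accept∈set)
after full input: {3,4,5,6,8,9,10,11,12}  (accept=3 in)

Answer: ACCEPT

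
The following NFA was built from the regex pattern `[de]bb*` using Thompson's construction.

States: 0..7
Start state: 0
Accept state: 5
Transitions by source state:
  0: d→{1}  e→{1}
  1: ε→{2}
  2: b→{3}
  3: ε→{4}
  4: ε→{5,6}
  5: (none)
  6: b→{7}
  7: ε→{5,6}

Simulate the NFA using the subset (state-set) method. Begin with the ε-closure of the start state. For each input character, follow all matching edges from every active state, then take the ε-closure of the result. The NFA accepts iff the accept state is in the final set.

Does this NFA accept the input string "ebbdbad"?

Answer: REJECT

Derivation:
S₀ = ε-closure({0}) = {0}
'e' @ 1: {1,2}
'b' @ 2: {3,4,5,6}  (accept∈set)
'b' @ 3: {5,6,7}  (accept∈set)
'd' @ 4: {}  — state set empty
rest 'bad' ignored (set empty)
end set {} — state 5 not in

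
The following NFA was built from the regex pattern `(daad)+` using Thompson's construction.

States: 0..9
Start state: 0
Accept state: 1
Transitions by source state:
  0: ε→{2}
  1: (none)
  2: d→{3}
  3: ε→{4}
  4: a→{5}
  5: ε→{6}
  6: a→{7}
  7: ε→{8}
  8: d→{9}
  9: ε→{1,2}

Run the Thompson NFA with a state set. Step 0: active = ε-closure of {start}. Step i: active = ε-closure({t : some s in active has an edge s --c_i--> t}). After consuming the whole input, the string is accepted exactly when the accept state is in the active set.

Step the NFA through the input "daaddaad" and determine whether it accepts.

initial (ε-close {0}): {0,2}
'd' @ 1: {3,4}
'a' @ 2: {5,6}
'a' @ 3: {7,8}
'd' @ 4: {1,2,9}  ✓accept
'd' @ 5: {3,4}
'a' @ 6: {5,6}
'a' @ 7: {7,8}
'd' @ 8: {1,2,9}  ✓accept
final: {1,2,9}; accept 1 in set

Answer: ACCEPT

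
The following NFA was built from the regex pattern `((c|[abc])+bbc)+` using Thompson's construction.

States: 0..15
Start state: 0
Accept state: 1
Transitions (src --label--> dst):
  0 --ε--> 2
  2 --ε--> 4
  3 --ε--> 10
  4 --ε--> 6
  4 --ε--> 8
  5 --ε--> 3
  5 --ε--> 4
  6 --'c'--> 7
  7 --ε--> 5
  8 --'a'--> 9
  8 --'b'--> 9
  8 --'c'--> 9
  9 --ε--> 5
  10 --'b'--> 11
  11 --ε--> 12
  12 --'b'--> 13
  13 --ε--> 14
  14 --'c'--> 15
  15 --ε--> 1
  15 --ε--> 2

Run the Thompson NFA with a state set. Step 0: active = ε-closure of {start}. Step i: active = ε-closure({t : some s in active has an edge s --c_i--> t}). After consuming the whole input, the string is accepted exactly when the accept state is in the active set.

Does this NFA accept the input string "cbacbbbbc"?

initial (ε-close {0}): {0,2,4,6,8}
'c' @ 1: {3,4,5,6,7,8,9,10}
'b' @ 2: {3,4,5,6,8,9,10,11,12}
'a' @ 3: {3,4,5,6,8,9,10}
'c' @ 4: {3,4,5,6,7,8,9,10}
'b' @ 5: {3,4,5,6,8,9,10,11,12}
'b' @ 6: {3,4,5,6,8,9,10,11,12,13,14}
'b' @ 7: {3,4,5,6,8,9,10,11,12,13,14}
'b' @ 8: {3,4,5,6,8,9,10,11,12,13,14}
'c' @ 9: {1,2,3,4,5,6,7,8,9,10,15}  (accept∈set)
end set {1,2,3,4,5,6,7,8,9,10,15} — state 1 in

Answer: ACCEPT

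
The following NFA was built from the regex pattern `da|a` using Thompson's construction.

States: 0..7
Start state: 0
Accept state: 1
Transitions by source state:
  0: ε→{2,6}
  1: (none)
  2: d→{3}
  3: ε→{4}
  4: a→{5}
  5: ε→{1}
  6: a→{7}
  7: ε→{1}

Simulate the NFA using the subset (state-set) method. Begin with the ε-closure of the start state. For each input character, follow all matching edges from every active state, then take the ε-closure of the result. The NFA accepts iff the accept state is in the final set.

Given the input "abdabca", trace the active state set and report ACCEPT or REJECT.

Answer: REJECT

Steps:
S₀ = ε-closure({0}) = {0,2,6}
'a' @ 1: {1,7}  [accepting]
'b' @ 2: {}  — dead — no transitions
rest 'dabca' ignored (set empty)
final: {}; accept 1 not in set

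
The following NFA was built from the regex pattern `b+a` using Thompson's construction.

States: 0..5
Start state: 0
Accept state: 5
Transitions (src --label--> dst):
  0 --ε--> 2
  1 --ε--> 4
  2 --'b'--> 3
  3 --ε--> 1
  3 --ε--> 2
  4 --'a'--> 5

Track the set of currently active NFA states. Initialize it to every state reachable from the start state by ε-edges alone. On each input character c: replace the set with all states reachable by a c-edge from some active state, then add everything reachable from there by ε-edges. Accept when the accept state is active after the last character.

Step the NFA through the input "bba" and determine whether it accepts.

Answer: ACCEPT

Steps:
S₀ = ε-closure({0}) = {0,2}
'b' @ 1: {1,2,3,4}
'b' @ 2: {1,2,3,4}
'a' @ 3: {5}  ✓accept
after full input: {5}  (accept=5 in)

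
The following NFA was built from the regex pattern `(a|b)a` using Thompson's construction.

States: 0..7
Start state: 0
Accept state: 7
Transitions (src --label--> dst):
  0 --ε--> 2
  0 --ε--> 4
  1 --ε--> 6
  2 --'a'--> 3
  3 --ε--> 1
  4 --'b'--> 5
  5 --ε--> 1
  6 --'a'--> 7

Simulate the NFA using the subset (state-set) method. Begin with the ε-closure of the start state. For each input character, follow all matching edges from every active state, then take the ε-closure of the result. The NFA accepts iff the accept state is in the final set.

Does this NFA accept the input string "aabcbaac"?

Answer: REJECT

Steps:
S₀ = ε-closure({0}) = {0,2,4}
'a' @ 1: {1,3,6}
'a' @ 2: {7}  (accept∈set)
'b' @ 3: {}  — no active states
rest 'cbaac' ignored (set empty)
end set {} — state 7 not in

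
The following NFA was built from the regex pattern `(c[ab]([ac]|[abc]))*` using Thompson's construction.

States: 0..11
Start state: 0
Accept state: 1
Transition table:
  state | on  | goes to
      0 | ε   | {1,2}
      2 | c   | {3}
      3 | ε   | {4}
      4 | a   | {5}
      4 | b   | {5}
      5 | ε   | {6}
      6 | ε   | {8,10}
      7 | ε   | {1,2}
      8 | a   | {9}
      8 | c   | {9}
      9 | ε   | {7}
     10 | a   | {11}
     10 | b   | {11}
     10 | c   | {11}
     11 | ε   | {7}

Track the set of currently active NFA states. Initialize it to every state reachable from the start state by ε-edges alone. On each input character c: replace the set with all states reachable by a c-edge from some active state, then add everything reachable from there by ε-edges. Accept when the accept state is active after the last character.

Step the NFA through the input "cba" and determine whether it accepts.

initial (ε-close {0}): {0,1,2}
'c' @ 1: {3,4}
'b' @ 2: {5,6,8,10}
'a' @ 3: {1,2,7,9,11}  (accept∈set)
final: {1,2,7,9,11}; accept 1 in set

Answer: ACCEPT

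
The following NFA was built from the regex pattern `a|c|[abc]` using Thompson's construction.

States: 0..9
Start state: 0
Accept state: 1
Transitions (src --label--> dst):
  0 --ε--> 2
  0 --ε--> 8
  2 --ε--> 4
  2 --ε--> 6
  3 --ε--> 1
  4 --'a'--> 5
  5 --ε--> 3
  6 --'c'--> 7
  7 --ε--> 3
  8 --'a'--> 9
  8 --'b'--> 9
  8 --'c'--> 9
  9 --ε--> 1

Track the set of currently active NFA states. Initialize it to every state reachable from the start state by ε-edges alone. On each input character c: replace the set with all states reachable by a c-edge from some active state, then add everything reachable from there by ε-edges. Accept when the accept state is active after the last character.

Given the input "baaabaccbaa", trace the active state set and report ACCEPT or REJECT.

Answer: REJECT

Trace:
S₀ = ε-closure({0}) = {0,2,4,6,8}
'b' @ 1: {1,9}  (accept∈set)
'a' @ 2: {}  — dead — no transitions
rest 'aabaccbaa' ignored (set empty)
after full input: {}  (accept=1 not in)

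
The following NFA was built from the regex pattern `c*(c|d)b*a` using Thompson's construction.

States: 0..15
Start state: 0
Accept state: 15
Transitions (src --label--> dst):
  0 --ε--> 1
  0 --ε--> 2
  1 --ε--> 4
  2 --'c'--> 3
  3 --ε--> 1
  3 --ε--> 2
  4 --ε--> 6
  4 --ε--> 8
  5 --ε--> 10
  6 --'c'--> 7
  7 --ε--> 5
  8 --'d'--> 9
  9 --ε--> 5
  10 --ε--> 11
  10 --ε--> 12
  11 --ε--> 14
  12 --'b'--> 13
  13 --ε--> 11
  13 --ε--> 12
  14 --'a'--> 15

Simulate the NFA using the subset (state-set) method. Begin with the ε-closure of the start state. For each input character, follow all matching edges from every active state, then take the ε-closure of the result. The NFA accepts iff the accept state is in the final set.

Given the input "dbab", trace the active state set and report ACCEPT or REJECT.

initial (ε-close {0}): {0,1,2,4,6,8}
'd' @ 1: {5,9,10,11,12,14}
'b' @ 2: {11,12,13,14}
'a' @ 3: {15}  (accept∈set)
'b' @ 4: {}  — no active states
final: {}; accept 15 not in set

Answer: REJECT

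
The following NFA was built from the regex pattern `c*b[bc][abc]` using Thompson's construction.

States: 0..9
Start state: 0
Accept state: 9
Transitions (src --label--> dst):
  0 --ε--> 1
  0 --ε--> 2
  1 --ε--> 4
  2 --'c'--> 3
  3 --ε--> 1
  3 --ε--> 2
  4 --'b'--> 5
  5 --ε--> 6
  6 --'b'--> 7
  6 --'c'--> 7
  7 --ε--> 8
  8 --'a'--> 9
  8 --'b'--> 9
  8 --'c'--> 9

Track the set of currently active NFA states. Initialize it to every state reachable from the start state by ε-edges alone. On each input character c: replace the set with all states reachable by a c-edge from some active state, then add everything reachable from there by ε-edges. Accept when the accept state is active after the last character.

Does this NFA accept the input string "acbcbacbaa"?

Answer: REJECT

Derivation:
start: ε-closure({0}) = {0,1,2,4}
'a' @ 1: {}  — dead — no transitions
rest 'cbcbacbaa' ignored (set empty)
after full input: {}  (accept=9 not in)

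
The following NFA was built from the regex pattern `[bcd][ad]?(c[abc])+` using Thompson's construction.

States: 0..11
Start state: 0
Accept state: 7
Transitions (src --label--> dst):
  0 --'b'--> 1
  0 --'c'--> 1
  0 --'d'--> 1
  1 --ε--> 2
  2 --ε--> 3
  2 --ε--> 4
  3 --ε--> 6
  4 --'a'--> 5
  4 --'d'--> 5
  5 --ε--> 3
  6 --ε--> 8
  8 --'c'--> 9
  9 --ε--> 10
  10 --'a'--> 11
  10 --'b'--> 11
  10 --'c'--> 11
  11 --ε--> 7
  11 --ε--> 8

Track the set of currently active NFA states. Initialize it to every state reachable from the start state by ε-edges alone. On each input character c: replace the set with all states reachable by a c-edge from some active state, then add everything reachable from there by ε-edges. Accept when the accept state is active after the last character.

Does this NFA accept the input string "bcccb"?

start: ε-closure({0}) = {0}
'b' @ 1: {1,2,3,4,6,8}
'c' @ 2: {9,10}
'c' @ 3: {7,8,11}  ✓accept
'c' @ 4: {9,10}
'b' @ 5: {7,8,11}  ✓accept
final: {7,8,11}; accept 7 in set

Answer: ACCEPT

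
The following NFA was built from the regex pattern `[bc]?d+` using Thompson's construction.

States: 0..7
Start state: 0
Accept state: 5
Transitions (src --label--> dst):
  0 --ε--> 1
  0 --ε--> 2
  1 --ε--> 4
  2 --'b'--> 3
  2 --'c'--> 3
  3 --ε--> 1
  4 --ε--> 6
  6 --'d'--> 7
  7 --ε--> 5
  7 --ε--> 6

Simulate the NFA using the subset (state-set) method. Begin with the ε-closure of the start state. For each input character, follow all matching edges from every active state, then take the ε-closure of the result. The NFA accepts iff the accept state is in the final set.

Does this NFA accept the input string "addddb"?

start: ε-closure({0}) = {0,1,2,4,6}
'a' @ 1: {}  — state set empty
rest 'ddddb' ignored (set empty)
after full input: {}  (accept=5 not in)

Answer: REJECT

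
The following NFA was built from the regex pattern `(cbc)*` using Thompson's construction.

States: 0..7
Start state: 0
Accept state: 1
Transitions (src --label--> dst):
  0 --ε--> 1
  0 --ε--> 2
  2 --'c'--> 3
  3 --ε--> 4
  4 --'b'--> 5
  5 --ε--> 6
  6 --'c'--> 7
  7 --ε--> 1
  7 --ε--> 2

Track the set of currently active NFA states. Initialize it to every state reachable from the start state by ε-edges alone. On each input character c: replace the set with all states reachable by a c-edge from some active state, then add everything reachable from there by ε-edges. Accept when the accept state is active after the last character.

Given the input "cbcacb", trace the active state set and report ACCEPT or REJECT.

initial (ε-close {0}): {0,1,2}
'c' @ 1: {3,4}
'b' @ 2: {5,6}
'c' @ 3: {1,2,7}  [accepting]
'a' @ 4: {}  — no active states
rest 'cb' ignored (set empty)
final: {}; accept 1 not in set

Answer: REJECT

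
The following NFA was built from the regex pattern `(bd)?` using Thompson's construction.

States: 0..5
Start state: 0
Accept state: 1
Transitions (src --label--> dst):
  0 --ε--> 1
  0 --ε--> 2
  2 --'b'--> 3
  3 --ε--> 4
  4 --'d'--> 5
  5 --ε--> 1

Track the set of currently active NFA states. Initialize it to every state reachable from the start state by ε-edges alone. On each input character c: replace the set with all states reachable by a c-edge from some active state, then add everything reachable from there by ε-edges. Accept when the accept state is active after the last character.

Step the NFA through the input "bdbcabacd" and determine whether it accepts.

Answer: REJECT

Derivation:
initial (ε-close {0}): {0,1,2}
'b' @ 1: {3,4}
'd' @ 2: {1,5}  [accepting]
'b' @ 3: {}  — state set empty
rest 'cabacd' ignored (set empty)
after full input: {}  (accept=1 not in)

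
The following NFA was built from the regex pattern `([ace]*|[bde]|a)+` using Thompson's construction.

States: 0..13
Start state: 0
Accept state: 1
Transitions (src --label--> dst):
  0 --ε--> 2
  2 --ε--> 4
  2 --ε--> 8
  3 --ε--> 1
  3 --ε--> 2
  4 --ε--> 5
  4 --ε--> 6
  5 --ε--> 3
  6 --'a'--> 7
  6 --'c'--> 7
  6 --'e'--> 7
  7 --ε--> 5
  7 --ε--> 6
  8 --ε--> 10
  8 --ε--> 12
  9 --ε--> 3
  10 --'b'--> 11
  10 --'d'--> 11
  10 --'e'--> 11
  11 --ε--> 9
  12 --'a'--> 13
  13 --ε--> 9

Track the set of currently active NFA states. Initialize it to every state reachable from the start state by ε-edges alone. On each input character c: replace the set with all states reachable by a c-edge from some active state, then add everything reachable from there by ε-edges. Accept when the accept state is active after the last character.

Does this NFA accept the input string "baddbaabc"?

Answer: ACCEPT

Steps:
start: ε-closure({0}) = {0,1,2,3,4,5,6,8,10,12}
'b' @ 1: {1,2,3,4,5,6,8,9,10,11,12}  (accept∈set)
'a' @ 2: {1,2,3,4,5,6,7,8,9,10,12,13}  (accept∈set)
'd' @ 3: {1,2,3,4,5,6,8,9,10,11,12}  (accept∈set)
'd' @ 4: {1,2,3,4,5,6,8,9,10,11,12}  (accept∈set)
'b' @ 5: {1,2,3,4,5,6,8,9,10,11,12}  (accept∈set)
'a' @ 6: {1,2,3,4,5,6,7,8,9,10,12,13}  (accept∈set)
'a' @ 7: {1,2,3,4,5,6,7,8,9,10,12,13}  (accept∈set)
'b' @ 8: {1,2,3,4,5,6,8,9,10,11,12}  (accept∈set)
'c' @ 9: {1,2,3,4,5,6,7,8,10,12}  (accept∈set)
end set {1,2,3,4,5,6,7,8,10,12} — state 1 in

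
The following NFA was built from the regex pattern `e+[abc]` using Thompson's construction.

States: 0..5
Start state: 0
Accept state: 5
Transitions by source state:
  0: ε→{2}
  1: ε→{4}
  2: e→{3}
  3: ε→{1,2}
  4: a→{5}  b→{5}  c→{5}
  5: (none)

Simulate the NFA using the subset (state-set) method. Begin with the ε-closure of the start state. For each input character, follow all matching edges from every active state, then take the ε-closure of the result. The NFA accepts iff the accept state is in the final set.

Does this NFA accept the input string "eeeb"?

S₀ = ε-closure({0}) = {0,2}
'e' @ 1: {1,2,3,4}
'e' @ 2: {1,2,3,4}
'e' @ 3: {1,2,3,4}
'b' @ 4: {5}  [accepting]
final: {5}; accept 5 in set

Answer: ACCEPT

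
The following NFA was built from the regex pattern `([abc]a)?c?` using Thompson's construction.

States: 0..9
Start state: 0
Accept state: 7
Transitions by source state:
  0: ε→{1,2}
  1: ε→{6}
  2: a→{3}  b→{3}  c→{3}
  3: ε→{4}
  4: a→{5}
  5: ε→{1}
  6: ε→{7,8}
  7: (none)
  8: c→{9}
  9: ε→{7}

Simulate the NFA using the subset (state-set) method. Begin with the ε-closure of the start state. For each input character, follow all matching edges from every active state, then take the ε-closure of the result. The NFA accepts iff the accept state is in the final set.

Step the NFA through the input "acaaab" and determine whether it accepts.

Answer: REJECT

Trace:
initial (ε-close {0}): {0,1,2,6,7,8}
'a' @ 1: {3,4}
'c' @ 2: {}  — no active states
rest 'aaab' ignored (set empty)
after full input: {}  (accept=7 not in)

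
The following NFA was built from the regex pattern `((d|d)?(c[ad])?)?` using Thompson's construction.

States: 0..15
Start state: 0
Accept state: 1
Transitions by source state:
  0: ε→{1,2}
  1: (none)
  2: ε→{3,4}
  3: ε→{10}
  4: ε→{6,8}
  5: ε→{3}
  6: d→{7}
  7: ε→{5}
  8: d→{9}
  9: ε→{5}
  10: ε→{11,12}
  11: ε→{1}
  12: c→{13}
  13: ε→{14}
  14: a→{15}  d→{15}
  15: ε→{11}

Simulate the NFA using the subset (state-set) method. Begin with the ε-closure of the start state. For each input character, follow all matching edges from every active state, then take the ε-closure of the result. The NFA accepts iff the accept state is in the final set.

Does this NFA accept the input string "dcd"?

Answer: ACCEPT

Steps:
start: ε-closure({0}) = {0,1,2,3,4,6,8,10,11,12}
'd' @ 1: {1,3,5,7,9,10,11,12}  [accepting]
'c' @ 2: {13,14}
'd' @ 3: {1,11,15}  [accepting]
after full input: {1,11,15}  (accept=1 in)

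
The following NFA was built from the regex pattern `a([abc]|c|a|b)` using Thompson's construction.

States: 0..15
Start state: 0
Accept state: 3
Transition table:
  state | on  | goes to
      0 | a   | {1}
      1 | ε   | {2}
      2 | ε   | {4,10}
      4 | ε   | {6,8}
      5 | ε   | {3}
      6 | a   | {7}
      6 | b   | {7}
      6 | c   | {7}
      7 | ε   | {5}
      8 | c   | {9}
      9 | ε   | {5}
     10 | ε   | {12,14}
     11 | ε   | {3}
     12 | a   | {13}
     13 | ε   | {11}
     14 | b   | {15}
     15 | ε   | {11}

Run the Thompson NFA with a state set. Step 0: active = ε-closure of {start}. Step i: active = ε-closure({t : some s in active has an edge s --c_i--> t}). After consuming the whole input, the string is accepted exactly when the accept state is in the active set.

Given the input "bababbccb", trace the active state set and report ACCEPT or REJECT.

Answer: REJECT

Trace:
initial (ε-close {0}): {0}
'b' @ 1: {}  — dead — no transitions
rest 'ababbccb' ignored (set empty)
after full input: {}  (accept=3 not in)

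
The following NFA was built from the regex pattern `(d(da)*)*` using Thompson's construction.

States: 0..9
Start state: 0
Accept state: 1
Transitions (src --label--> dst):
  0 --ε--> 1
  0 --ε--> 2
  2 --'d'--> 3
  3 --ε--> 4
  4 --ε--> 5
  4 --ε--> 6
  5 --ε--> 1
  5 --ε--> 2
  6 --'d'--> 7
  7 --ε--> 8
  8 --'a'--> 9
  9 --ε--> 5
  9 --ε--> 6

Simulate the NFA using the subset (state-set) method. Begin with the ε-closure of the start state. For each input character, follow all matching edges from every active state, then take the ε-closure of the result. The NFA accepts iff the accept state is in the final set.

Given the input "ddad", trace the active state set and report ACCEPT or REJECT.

Answer: ACCEPT

Trace:
start: ε-closure({0}) = {0,1,2}
'd' @ 1: {1,2,3,4,5,6}  [accepting]
'd' @ 2: {1,2,3,4,5,6,7,8}  [accepting]
'a' @ 3: {1,2,5,6,9}  [accepting]
'd' @ 4: {1,2,3,4,5,6,7,8}  [accepting]
after full input: {1,2,3,4,5,6,7,8}  (accept=1 in)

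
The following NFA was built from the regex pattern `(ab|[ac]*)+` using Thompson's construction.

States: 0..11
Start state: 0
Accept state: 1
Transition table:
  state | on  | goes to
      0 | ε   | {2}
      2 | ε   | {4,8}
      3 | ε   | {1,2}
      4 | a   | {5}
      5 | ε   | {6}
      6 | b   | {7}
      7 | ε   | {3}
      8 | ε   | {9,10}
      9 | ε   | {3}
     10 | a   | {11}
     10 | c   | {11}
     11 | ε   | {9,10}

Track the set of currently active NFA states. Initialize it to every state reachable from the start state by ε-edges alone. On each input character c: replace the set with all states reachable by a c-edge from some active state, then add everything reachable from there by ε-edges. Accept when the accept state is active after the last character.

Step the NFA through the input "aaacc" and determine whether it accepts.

Answer: ACCEPT

Derivation:
initial (ε-close {0}): {0,1,2,3,4,8,9,10}
'a' @ 1: {1,2,3,4,5,6,8,9,10,11}  (accept∈set)
'a' @ 2: {1,2,3,4,5,6,8,9,10,11}  (accept∈set)
'a' @ 3: {1,2,3,4,5,6,8,9,10,11}  (accept∈set)
'c' @ 4: {1,2,3,4,8,9,10,11}  (accept∈set)
'c' @ 5: {1,2,3,4,8,9,10,11}  (accept∈set)
end set {1,2,3,4,8,9,10,11} — state 1 in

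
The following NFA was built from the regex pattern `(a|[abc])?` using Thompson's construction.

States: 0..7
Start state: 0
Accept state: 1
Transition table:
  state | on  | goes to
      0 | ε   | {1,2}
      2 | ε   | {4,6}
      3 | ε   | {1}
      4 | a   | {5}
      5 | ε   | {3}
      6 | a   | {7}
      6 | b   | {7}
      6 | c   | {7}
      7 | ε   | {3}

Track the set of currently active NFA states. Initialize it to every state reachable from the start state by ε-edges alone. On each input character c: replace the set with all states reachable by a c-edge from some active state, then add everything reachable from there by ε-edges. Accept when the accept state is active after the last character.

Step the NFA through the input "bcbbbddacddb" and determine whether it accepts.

Answer: REJECT

Trace:
initial (ε-close {0}): {0,1,2,4,6}
'b' @ 1: {1,3,7}  [accepting]
'c' @ 2: {}  — dead — no transitions
rest 'bbbddacddb' ignored (set empty)
final: {}; accept 1 not in set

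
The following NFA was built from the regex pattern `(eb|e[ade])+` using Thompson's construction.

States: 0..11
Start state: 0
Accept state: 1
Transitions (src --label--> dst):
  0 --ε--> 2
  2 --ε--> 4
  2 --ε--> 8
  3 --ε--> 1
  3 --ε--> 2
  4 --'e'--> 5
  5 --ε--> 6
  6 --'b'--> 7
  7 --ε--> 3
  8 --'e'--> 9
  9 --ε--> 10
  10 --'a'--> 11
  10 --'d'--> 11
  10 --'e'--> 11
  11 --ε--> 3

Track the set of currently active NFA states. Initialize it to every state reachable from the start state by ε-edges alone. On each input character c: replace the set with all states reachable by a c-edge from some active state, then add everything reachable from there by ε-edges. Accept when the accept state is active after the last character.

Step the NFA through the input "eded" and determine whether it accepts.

initial (ε-close {0}): {0,2,4,8}
'e' @ 1: {5,6,9,10}
'd' @ 2: {1,2,3,4,8,11}  ✓accept
'e' @ 3: {5,6,9,10}
'd' @ 4: {1,2,3,4,8,11}  ✓accept
after full input: {1,2,3,4,8,11}  (accept=1 in)

Answer: ACCEPT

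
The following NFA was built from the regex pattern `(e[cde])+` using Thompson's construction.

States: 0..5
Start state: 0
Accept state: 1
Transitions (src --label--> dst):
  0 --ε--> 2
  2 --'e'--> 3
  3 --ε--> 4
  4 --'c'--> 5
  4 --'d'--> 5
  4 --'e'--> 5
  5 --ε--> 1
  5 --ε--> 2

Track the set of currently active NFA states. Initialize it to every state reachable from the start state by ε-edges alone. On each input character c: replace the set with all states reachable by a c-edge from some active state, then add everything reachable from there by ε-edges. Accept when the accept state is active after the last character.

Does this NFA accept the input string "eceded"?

Answer: ACCEPT

Derivation:
start: ε-closure({0}) = {0,2}
'e' @ 1: {3,4}
'c' @ 2: {1,2,5}  [accepting]
'e' @ 3: {3,4}
'd' @ 4: {1,2,5}  [accepting]
'e' @ 5: {3,4}
'd' @ 6: {1,2,5}  [accepting]
final: {1,2,5}; accept 1 in set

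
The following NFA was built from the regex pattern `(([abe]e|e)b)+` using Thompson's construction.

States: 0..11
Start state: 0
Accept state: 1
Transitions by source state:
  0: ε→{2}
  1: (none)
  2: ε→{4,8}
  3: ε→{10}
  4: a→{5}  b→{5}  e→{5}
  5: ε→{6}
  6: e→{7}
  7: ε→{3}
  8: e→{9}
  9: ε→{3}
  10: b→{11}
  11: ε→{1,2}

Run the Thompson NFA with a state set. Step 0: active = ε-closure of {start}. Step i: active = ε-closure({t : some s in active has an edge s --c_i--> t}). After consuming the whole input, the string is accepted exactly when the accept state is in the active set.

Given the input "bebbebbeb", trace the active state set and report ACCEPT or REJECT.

Answer: ACCEPT

Steps:
start: ε-closure({0}) = {0,2,4,8}
'b' @ 1: {5,6}
'e' @ 2: {3,7,10}
'b' @ 3: {1,2,4,8,11}  (accept∈set)
'b' @ 4: {5,6}
'e' @ 5: {3,7,10}
'b' @ 6: {1,2,4,8,11}  (accept∈set)
'b' @ 7: {5,6}
'e' @ 8: {3,7,10}
'b' @ 9: {1,2,4,8,11}  (accept∈set)
end set {1,2,4,8,11} — state 1 in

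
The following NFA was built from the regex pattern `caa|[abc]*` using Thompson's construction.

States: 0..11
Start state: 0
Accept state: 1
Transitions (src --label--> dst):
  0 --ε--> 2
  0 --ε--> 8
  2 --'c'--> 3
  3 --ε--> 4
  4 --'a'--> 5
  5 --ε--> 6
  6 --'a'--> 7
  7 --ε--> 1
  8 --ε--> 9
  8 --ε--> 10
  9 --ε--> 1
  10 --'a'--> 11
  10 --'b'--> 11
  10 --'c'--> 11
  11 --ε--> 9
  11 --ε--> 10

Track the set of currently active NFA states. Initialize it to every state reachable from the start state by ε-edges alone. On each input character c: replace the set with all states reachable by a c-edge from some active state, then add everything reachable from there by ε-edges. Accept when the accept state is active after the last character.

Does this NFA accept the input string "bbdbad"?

Answer: REJECT

Derivation:
initial (ε-close {0}): {0,1,2,8,9,10}
'b' @ 1: {1,9,10,11}  (accept∈set)
'b' @ 2: {1,9,10,11}  (accept∈set)
'd' @ 3: {}  — dead — no transitions
rest 'bad' ignored (set empty)
end set {} — state 1 not in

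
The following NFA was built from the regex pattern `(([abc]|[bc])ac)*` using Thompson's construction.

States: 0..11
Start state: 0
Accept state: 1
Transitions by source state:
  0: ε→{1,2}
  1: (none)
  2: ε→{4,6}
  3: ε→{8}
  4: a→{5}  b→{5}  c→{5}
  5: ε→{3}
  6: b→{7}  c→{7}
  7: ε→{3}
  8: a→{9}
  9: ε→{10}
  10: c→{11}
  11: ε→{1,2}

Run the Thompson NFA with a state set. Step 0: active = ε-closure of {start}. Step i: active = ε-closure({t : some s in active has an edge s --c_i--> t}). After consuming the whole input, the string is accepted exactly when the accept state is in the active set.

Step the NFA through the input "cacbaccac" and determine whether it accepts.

Answer: ACCEPT

Derivation:
S₀ = ε-closure({0}) = {0,1,2,4,6}
'c' @ 1: {3,5,7,8}
'a' @ 2: {9,10}
'c' @ 3: {1,2,4,6,11}  ✓accept
'b' @ 4: {3,5,7,8}
'a' @ 5: {9,10}
'c' @ 6: {1,2,4,6,11}  ✓accept
'c' @ 7: {3,5,7,8}
'a' @ 8: {9,10}
'c' @ 9: {1,2,4,6,11}  ✓accept
after full input: {1,2,4,6,11}  (accept=1 in)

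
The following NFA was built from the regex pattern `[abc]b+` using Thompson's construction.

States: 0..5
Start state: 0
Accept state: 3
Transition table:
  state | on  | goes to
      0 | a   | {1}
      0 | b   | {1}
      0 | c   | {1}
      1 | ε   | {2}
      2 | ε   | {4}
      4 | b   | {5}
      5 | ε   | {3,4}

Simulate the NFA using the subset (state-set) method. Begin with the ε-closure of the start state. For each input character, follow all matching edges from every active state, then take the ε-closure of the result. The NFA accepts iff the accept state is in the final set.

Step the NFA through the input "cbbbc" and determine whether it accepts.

Answer: REJECT

Trace:
S₀ = ε-closure({0}) = {0}
'c' @ 1: {1,2,4}
'b' @ 2: {3,4,5}  (accept∈set)
'b' @ 3: {3,4,5}  (accept∈set)
'b' @ 4: {3,4,5}  (accept∈set)
'c' @ 5: {}  — state set empty
end set {} — state 3 not in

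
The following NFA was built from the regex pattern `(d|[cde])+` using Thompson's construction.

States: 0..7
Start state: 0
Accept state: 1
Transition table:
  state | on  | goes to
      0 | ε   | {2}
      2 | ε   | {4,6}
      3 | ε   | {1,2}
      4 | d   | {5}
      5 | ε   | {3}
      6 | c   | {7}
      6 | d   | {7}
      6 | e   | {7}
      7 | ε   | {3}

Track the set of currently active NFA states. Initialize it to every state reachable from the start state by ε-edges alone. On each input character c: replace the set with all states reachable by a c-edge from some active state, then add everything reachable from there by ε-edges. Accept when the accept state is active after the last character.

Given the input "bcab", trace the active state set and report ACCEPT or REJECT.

S₀ = ε-closure({0}) = {0,2,4,6}
'b' @ 1: {}  — state set empty
rest 'cab' ignored (set empty)
after full input: {}  (accept=1 not in)

Answer: REJECT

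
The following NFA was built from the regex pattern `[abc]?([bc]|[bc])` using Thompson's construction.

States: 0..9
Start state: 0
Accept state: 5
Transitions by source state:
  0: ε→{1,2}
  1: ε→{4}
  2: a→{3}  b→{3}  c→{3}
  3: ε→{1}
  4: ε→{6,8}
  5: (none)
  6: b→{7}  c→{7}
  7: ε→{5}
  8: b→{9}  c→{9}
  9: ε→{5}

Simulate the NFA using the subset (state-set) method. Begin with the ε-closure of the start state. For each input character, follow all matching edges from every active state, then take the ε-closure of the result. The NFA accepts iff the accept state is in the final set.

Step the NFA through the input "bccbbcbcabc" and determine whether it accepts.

Answer: REJECT

Steps:
initial (ε-close {0}): {0,1,2,4,6,8}
'b' @ 1: {1,3,4,5,6,7,8,9}  ✓accept
'c' @ 2: {5,7,9}  ✓accept
'c' @ 3: {}  — state set empty
rest 'bbcbcabc' ignored (set empty)
final: {}; accept 5 not in set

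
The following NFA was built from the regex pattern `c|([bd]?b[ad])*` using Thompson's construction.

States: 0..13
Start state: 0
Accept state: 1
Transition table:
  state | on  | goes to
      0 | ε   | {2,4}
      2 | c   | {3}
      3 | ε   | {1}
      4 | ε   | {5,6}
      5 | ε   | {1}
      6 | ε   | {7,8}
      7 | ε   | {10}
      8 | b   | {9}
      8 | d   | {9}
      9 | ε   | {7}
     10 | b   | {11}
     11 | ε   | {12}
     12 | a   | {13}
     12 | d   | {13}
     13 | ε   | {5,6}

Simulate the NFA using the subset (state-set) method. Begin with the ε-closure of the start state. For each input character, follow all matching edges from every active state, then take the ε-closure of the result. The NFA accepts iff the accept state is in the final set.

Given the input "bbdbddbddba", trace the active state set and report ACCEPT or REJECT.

S₀ = ε-closure({0}) = {0,1,2,4,5,6,7,8,10}
'b' @ 1: {7,9,10,11,12}
'b' @ 2: {11,12}
'd' @ 3: {1,5,6,7,8,10,13}  [accepting]
'b' @ 4: {7,9,10,11,12}
'd' @ 5: {1,5,6,7,8,10,13}  [accepting]
'd' @ 6: {7,9,10}
'b' @ 7: {11,12}
'd' @ 8: {1,5,6,7,8,10,13}  [accepting]
'd' @ 9: {7,9,10}
'b' @ 10: {11,12}
'a' @ 11: {1,5,6,7,8,10,13}  [accepting]
final: {1,5,6,7,8,10,13}; accept 1 in set

Answer: ACCEPT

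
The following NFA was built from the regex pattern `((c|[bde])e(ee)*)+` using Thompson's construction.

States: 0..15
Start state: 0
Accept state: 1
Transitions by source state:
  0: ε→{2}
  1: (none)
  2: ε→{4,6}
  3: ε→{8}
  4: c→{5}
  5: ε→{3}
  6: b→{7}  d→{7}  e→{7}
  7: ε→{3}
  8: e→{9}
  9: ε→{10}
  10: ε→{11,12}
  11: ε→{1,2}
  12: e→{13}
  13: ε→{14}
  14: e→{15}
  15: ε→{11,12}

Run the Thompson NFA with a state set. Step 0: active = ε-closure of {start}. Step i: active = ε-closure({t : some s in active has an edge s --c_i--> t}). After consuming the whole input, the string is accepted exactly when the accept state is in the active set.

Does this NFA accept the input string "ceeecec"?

Answer: REJECT

Derivation:
start: ε-closure({0}) = {0,2,4,6}
'c' @ 1: {3,5,8}
'e' @ 2: {1,2,4,6,9,10,11,12}  ✓accept
'e' @ 3: {3,7,8,13,14}
'e' @ 4: {1,2,4,6,9,10,11,12,15}  ✓accept
'c' @ 5: {3,5,8}
'e' @ 6: {1,2,4,6,9,10,11,12}  ✓accept
'c' @ 7: {3,5,8}
final: {3,5,8}; accept 1 not in set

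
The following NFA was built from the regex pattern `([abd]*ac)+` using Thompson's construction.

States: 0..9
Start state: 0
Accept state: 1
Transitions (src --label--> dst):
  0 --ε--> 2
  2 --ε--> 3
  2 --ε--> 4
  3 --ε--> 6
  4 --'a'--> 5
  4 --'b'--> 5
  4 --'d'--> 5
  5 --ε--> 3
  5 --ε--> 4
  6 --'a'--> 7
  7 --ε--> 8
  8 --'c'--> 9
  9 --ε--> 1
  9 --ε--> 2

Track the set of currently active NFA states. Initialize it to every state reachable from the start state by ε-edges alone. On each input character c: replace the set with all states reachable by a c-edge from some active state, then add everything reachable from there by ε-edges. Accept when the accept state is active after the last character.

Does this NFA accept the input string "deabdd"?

Answer: REJECT

Derivation:
initial (ε-close {0}): {0,2,3,4,6}
'd' @ 1: {3,4,5,6}
'e' @ 2: {}  — dead — no transitions
rest 'abdd' ignored (set empty)
end set {} — state 1 not in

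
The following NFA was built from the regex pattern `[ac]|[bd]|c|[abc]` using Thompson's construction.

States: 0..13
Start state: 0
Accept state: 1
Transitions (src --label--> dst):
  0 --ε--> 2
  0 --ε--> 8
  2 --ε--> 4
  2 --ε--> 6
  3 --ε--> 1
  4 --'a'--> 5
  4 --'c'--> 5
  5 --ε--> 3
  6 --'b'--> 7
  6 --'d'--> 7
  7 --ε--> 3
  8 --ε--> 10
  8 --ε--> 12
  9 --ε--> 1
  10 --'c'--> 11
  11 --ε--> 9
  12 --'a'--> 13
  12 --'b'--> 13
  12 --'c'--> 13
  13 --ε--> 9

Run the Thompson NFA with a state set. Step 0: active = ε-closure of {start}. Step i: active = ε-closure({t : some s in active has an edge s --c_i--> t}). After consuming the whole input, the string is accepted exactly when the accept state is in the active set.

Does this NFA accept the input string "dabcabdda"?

Answer: REJECT

Derivation:
start: ε-closure({0}) = {0,2,4,6,8,10,12}
'd' @ 1: {1,3,7}  (accept∈set)
'a' @ 2: {}  — state set empty
rest 'bcabdda' ignored (set empty)
after full input: {}  (accept=1 not in)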